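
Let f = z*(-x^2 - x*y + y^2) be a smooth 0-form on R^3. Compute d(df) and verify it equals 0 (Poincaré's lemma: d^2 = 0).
d(df) = 0

Step 1: df = sum_i (∂f/∂x_i) dx_i = (z*(-2*x - y)) dx + (z*(-x + 2*y)) dy + (-x^2 - x*y + y^2) dz.
Step 2: Apply d again. Using the 1-form formula, the coefficient of dx ∧ dy in d(df) is ∂^2 f/∂x ∂y - ∂^2 f/∂y ∂x = (-z) - (-z) = 0 (equality of mixed partials for smooth f).
Similarly for dx ∧ dz and dy ∧ dz — all coefficients vanish. So d(df) = 0.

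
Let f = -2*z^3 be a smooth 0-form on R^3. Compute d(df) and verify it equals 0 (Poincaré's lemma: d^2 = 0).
d(df) = 0

Step 1: df = sum_i (∂f/∂x_i) dx_i = (0) dx + (0) dy + (-6*z^2) dz.
Step 2: Apply d again. Using the 1-form formula, the coefficient of dx ∧ dy in d(df) is ∂^2 f/∂x ∂y - ∂^2 f/∂y ∂x = (0) - (0) = 0 (equality of mixed partials for smooth f).
Similarly for dx ∧ dz and dy ∧ dz — all coefficients vanish. So d(df) = 0.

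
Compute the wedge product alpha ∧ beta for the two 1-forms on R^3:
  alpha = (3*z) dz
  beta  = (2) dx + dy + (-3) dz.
alpha ∧ beta = (-6*z) dx ∧ dz + (-3*z) dy ∧ dz

Distribute the wedge, using dx_i ∧ dx_j = -dx_j ∧ dx_i and dx_i ∧ dx_i = 0. For each pair (i, j) with i < j, the coefficient of dx_i ∧ dx_j in alpha ∧ beta is (alpha_i * beta_j - alpha_j * beta_i). Collecting: alpha ∧ beta = (-6*z) dx ∧ dz + (-3*z) dy ∧ dz.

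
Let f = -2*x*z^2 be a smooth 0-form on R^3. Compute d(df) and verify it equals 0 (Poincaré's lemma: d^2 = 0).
d(df) = 0

Step 1: df = sum_i (∂f/∂x_i) dx_i = (-2*z^2) dx + (0) dy + (-4*x*z) dz.
Step 2: Apply d again. Using the 1-form formula, the coefficient of dx ∧ dy in d(df) is ∂^2 f/∂x ∂y - ∂^2 f/∂y ∂x = (0) - (0) = 0 (equality of mixed partials for smooth f).
Similarly for dx ∧ dz and dy ∧ dz — all coefficients vanish. So d(df) = 0.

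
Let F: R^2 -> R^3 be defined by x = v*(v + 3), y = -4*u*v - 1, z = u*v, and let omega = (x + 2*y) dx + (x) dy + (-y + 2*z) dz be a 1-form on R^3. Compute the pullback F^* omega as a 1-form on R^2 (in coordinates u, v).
F^* omega = (v*(6*u*v - 4*v^2 - 12*v + 1)) du + (6*u^2*v - 20*u*v^2 - 36*u*v + u + 2*v^3 + 9*v^2 + 5*v - 6) dv

Using F^*(f dg) = (f ∘ F) d(g ∘ F), substitute each coordinate x_i by F_i(u, v) in f_i, and replace dx_i by d F_i = (∂F_i/∂u) du + (∂F_i/∂v) dv.
  For the x component: f_1(F) = -8*u*v + v^2 + 3*v - 2; d F_1 = (0) du + (2*v + 3) dv
  For the y component: f_2(F) = v*(v + 3); d F_2 = (-4*v) du + (-4*u) dv
  For the z component: f_3(F) = 6*u*v + 1; d F_3 = (v) du + (u) dv
Combining and collecting du, dv coefficients:
  coeff of du: v*(6*u*v - 4*v^2 - 12*v + 1)
  coeff of dv: 6*u^2*v - 20*u*v^2 - 36*u*v + u + 2*v^3 + 9*v^2 + 5*v - 6
F^* omega = (v*(6*u*v - 4*v^2 - 12*v + 1)) du + (6*u^2*v - 20*u*v^2 - 36*u*v + u + 2*v^3 + 9*v^2 + 5*v - 6) dv.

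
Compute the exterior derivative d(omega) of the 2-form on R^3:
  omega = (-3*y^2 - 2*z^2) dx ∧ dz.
d(omega) = (6*y) dx ∧ dy ∧ dz

For a 2-form omega = sum_{i<j} g_{ij} dx_i ∧ dx_j, the exterior derivative is
  d(omega) = sum_{i<j} d(g_{ij}) ∧ dx_i ∧ dx_j = sum_{i<j, k} (∂g_{ij}/∂x_k) dx_k ∧ dx_i ∧ dx_j.
Expand each term, using dx_k ∧ dx_i ∧ dx_j = sgn(permutation) dx_{(a)} ∧ dx_{(b)} ∧ dx_{(c)} with (a < b < c) sorted:
  d(-3*y^2 - 2*z^2) includes (∂/∂y)(-3*y^2 - 2*z^2) dy = (-6*y) dy, which multiplied by dx ∧ dz gives (6*y) dx ∧ dy ∧ dz
Collecting like 3-forms: d(omega) = (6*y) dx ∧ dy ∧ dz.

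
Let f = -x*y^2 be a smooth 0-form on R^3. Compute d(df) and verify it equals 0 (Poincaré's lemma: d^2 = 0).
d(df) = 0

Step 1: df = sum_i (∂f/∂x_i) dx_i = (-y^2) dx + (-2*x*y) dy + (0) dz.
Step 2: Apply d again. Using the 1-form formula, the coefficient of dx ∧ dy in d(df) is ∂^2 f/∂x ∂y - ∂^2 f/∂y ∂x = (-2*y) - (-2*y) = 0 (equality of mixed partials for smooth f).
Similarly for dx ∧ dz and dy ∧ dz — all coefficients vanish. So d(df) = 0.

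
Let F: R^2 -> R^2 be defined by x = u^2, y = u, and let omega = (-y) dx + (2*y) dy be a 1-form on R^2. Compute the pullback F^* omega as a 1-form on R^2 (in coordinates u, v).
F^* omega = (2*u*(1 - u)) du

Using F^*(f dg) = (f ∘ F) d(g ∘ F), substitute each coordinate x_i by F_i(u, v) in f_i, and replace dx_i by d F_i = (∂F_i/∂u) du + (∂F_i/∂v) dv.
  For the x component: f_1(F) = -u; d F_1 = (2*u) du + (0) dv
  For the y component: f_2(F) = 2*u; d F_2 = (1) du + (0) dv
Combining and collecting du, dv coefficients:
  coeff of du: 2*u*(1 - u)
  coeff of dv: 0
F^* omega = (2*u*(1 - u)) du.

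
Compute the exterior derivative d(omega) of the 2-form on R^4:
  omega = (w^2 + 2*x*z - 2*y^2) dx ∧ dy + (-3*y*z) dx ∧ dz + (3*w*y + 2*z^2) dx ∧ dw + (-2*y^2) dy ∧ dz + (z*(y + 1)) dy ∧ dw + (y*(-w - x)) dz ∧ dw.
d(omega) = (2*x + 3*z) dx ∧ dy ∧ dz + (-w) dx ∧ dy ∧ dw + (-y - 4*z) dx ∧ dz ∧ dw + (-w - x - y - 1) dy ∧ dz ∧ dw

For a 2-form omega = sum_{i<j} g_{ij} dx_i ∧ dx_j, the exterior derivative is
  d(omega) = sum_{i<j} d(g_{ij}) ∧ dx_i ∧ dx_j = sum_{i<j, k} (∂g_{ij}/∂x_k) dx_k ∧ dx_i ∧ dx_j.
Expand each term, using dx_k ∧ dx_i ∧ dx_j = sgn(permutation) dx_{(a)} ∧ dx_{(b)} ∧ dx_{(c)} with (a < b < c) sorted:
  d(w^2 + 2*x*z - 2*y^2) includes (∂/∂z)(w^2 + 2*x*z - 2*y^2) dz = (2*x) dz, which multiplied by dx ∧ dy gives (2*x) dx ∧ dy ∧ dz
  d(w^2 + 2*x*z - 2*y^2) includes (∂/∂w)(w^2 + 2*x*z - 2*y^2) dw = (2*w) dw, which multiplied by dx ∧ dy gives (2*w) dx ∧ dy ∧ dw
  d(-3*y*z) includes (∂/∂y)(-3*y*z) dy = (-3*z) dy, which multiplied by dx ∧ dz gives (3*z) dx ∧ dy ∧ dz
  d(3*w*y + 2*z^2) includes (∂/∂y)(3*w*y + 2*z^2) dy = (3*w) dy, which multiplied by dx ∧ dw gives (-3*w) dx ∧ dy ∧ dw
  d(3*w*y + 2*z^2) includes (∂/∂z)(3*w*y + 2*z^2) dz = (4*z) dz, which multiplied by dx ∧ dw gives (-4*z) dx ∧ dz ∧ dw
  d(z*(y + 1)) includes (∂/∂z)(z*(y + 1)) dz = (y + 1) dz, which multiplied by dy ∧ dw gives (-y - 1) dy ∧ dz ∧ dw
  d(y*(-w - x)) includes (∂/∂x)(y*(-w - x)) dx = (-y) dx, which multiplied by dz ∧ dw gives (-y) dx ∧ dz ∧ dw
  d(y*(-w - x)) includes (∂/∂y)(y*(-w - x)) dy = (-w - x) dy, which multiplied by dz ∧ dw gives (-w - x) dy ∧ dz ∧ dw
Collecting like 3-forms: d(omega) = (2*x + 3*z) dx ∧ dy ∧ dz + (-w) dx ∧ dy ∧ dw + (-y - 4*z) dx ∧ dz ∧ dw + (-w - x - y - 1) dy ∧ dz ∧ dw.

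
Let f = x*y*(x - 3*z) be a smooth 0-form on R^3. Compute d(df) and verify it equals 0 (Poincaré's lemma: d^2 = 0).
d(df) = 0

Step 1: df = sum_i (∂f/∂x_i) dx_i = (y*(2*x - 3*z)) dx + (x*(x - 3*z)) dy + (-3*x*y) dz.
Step 2: Apply d again. Using the 1-form formula, the coefficient of dx ∧ dy in d(df) is ∂^2 f/∂x ∂y - ∂^2 f/∂y ∂x = (2*x - 3*z) - (2*x - 3*z) = 0 (equality of mixed partials for smooth f).
Similarly for dx ∧ dz and dy ∧ dz — all coefficients vanish. So d(df) = 0.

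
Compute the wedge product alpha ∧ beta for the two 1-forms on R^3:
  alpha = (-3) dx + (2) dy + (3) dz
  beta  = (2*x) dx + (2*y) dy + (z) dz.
alpha ∧ beta = (-4*x - 6*y) dx ∧ dy + (-6*x - 3*z) dx ∧ dz + (-6*y + 2*z) dy ∧ dz

Distribute the wedge, using dx_i ∧ dx_j = -dx_j ∧ dx_i and dx_i ∧ dx_i = 0. For each pair (i, j) with i < j, the coefficient of dx_i ∧ dx_j in alpha ∧ beta is (alpha_i * beta_j - alpha_j * beta_i). Collecting: alpha ∧ beta = (-4*x - 6*y) dx ∧ dy + (-6*x - 3*z) dx ∧ dz + (-6*y + 2*z) dy ∧ dz.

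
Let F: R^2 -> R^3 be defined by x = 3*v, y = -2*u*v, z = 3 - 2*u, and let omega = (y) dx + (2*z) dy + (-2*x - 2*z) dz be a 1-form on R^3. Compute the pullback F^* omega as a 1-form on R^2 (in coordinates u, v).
F^* omega = (8*u*v - 8*u + 12) du + (2*u*(4*u - 3*v - 6)) dv

Using F^*(f dg) = (f ∘ F) d(g ∘ F), substitute each coordinate x_i by F_i(u, v) in f_i, and replace dx_i by d F_i = (∂F_i/∂u) du + (∂F_i/∂v) dv.
  For the x component: f_1(F) = -2*u*v; d F_1 = (0) du + (3) dv
  For the y component: f_2(F) = 6 - 4*u; d F_2 = (-2*v) du + (-2*u) dv
  For the z component: f_3(F) = 4*u - 6*v - 6; d F_3 = (-2) du + (0) dv
Combining and collecting du, dv coefficients:
  coeff of du: 8*u*v - 8*u + 12
  coeff of dv: 2*u*(4*u - 3*v - 6)
F^* omega = (8*u*v - 8*u + 12) du + (2*u*(4*u - 3*v - 6)) dv.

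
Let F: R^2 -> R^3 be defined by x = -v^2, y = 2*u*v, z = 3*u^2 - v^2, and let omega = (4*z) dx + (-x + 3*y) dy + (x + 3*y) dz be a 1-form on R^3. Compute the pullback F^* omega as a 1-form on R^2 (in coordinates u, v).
F^* omega = (2*v*(18*u^2 + 3*u*v + v^2)) du + (2*v*(-6*u^2 - 5*u*v + 5*v^2)) dv

Using F^*(f dg) = (f ∘ F) d(g ∘ F), substitute each coordinate x_i by F_i(u, v) in f_i, and replace dx_i by d F_i = (∂F_i/∂u) du + (∂F_i/∂v) dv.
  For the x component: f_1(F) = 12*u^2 - 4*v^2; d F_1 = (0) du + (-2*v) dv
  For the y component: f_2(F) = v*(6*u + v); d F_2 = (2*v) du + (2*u) dv
  For the z component: f_3(F) = v*(6*u - v); d F_3 = (6*u) du + (-2*v) dv
Combining and collecting du, dv coefficients:
  coeff of du: 2*v*(18*u^2 + 3*u*v + v^2)
  coeff of dv: 2*v*(-6*u^2 - 5*u*v + 5*v^2)
F^* omega = (2*v*(18*u^2 + 3*u*v + v^2)) du + (2*v*(-6*u^2 - 5*u*v + 5*v^2)) dv.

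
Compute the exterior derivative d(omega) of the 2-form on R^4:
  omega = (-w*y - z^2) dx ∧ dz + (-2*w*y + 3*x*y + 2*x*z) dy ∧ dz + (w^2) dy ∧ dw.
d(omega) = (w + 3*y + 2*z) dx ∧ dy ∧ dz + (-y) dx ∧ dz ∧ dw + (-2*y) dy ∧ dz ∧ dw

For a 2-form omega = sum_{i<j} g_{ij} dx_i ∧ dx_j, the exterior derivative is
  d(omega) = sum_{i<j} d(g_{ij}) ∧ dx_i ∧ dx_j = sum_{i<j, k} (∂g_{ij}/∂x_k) dx_k ∧ dx_i ∧ dx_j.
Expand each term, using dx_k ∧ dx_i ∧ dx_j = sgn(permutation) dx_{(a)} ∧ dx_{(b)} ∧ dx_{(c)} with (a < b < c) sorted:
  d(-w*y - z^2) includes (∂/∂y)(-w*y - z^2) dy = (-w) dy, which multiplied by dx ∧ dz gives (w) dx ∧ dy ∧ dz
  d(-w*y - z^2) includes (∂/∂w)(-w*y - z^2) dw = (-y) dw, which multiplied by dx ∧ dz gives (-y) dx ∧ dz ∧ dw
  d(-2*w*y + 3*x*y + 2*x*z) includes (∂/∂x)(-2*w*y + 3*x*y + 2*x*z) dx = (3*y + 2*z) dx, which multiplied by dy ∧ dz gives (3*y + 2*z) dx ∧ dy ∧ dz
  d(-2*w*y + 3*x*y + 2*x*z) includes (∂/∂w)(-2*w*y + 3*x*y + 2*x*z) dw = (-2*y) dw, which multiplied by dy ∧ dz gives (-2*y) dy ∧ dz ∧ dw
Collecting like 3-forms: d(omega) = (w + 3*y + 2*z) dx ∧ dy ∧ dz + (-y) dx ∧ dz ∧ dw + (-2*y) dy ∧ dz ∧ dw.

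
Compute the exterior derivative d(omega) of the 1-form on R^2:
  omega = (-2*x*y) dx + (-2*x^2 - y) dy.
d(omega) = (-2*x) dx ∧ dy

For a 1-form omega = sum_i f_i dx_i, the exterior derivative is
  d(omega) = sum_{i < j} (∂f_j/∂x_i - ∂f_i/∂x_j) dx_i ∧ dx_j.
  coefficient of dx ∧ dy: ∂f_2/∂x - ∂f_1/∂y = ∂(-2*x^2 - y)/∂x - ∂(-2*x*y)/∂y = -2*x
Assembling: d(omega) = (-2*x) dx ∧ dy.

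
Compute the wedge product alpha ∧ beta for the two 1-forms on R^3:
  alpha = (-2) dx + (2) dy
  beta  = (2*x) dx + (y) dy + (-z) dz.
alpha ∧ beta = (-4*x - 2*y) dx ∧ dy + (2*z) dx ∧ dz + (-2*z) dy ∧ dz

Distribute the wedge, using dx_i ∧ dx_j = -dx_j ∧ dx_i and dx_i ∧ dx_i = 0. For each pair (i, j) with i < j, the coefficient of dx_i ∧ dx_j in alpha ∧ beta is (alpha_i * beta_j - alpha_j * beta_i). Collecting: alpha ∧ beta = (-4*x - 2*y) dx ∧ dy + (2*z) dx ∧ dz + (-2*z) dy ∧ dz.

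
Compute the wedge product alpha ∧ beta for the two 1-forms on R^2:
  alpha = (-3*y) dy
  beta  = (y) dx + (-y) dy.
alpha ∧ beta = (3*y^2) dx ∧ dy

Distribute the wedge, using dx_i ∧ dx_j = -dx_j ∧ dx_i and dx_i ∧ dx_i = 0. For each pair (i, j) with i < j, the coefficient of dx_i ∧ dx_j in alpha ∧ beta is (alpha_i * beta_j - alpha_j * beta_i). Collecting: alpha ∧ beta = (3*y^2) dx ∧ dy.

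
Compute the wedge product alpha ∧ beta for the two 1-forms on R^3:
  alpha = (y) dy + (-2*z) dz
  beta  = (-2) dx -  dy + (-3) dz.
alpha ∧ beta = (2*y) dx ∧ dy + (-3*y - 2*z) dy ∧ dz + (-4*z) dx ∧ dz

Distribute the wedge, using dx_i ∧ dx_j = -dx_j ∧ dx_i and dx_i ∧ dx_i = 0. For each pair (i, j) with i < j, the coefficient of dx_i ∧ dx_j in alpha ∧ beta is (alpha_i * beta_j - alpha_j * beta_i). Collecting: alpha ∧ beta = (2*y) dx ∧ dy + (-3*y - 2*z) dy ∧ dz + (-4*z) dx ∧ dz.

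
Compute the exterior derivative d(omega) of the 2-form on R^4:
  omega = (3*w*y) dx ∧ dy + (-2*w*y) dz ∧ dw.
d(omega) = (3*y) dx ∧ dy ∧ dw + (-2*w) dy ∧ dz ∧ dw

For a 2-form omega = sum_{i<j} g_{ij} dx_i ∧ dx_j, the exterior derivative is
  d(omega) = sum_{i<j} d(g_{ij}) ∧ dx_i ∧ dx_j = sum_{i<j, k} (∂g_{ij}/∂x_k) dx_k ∧ dx_i ∧ dx_j.
Expand each term, using dx_k ∧ dx_i ∧ dx_j = sgn(permutation) dx_{(a)} ∧ dx_{(b)} ∧ dx_{(c)} with (a < b < c) sorted:
  d(3*w*y) includes (∂/∂w)(3*w*y) dw = (3*y) dw, which multiplied by dx ∧ dy gives (3*y) dx ∧ dy ∧ dw
  d(-2*w*y) includes (∂/∂y)(-2*w*y) dy = (-2*w) dy, which multiplied by dz ∧ dw gives (-2*w) dy ∧ dz ∧ dw
Collecting like 3-forms: d(omega) = (3*y) dx ∧ dy ∧ dw + (-2*w) dy ∧ dz ∧ dw.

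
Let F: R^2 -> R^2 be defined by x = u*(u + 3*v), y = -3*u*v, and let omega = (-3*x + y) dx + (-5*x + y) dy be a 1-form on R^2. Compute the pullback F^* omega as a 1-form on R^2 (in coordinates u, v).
F^* omega = (6*u*(-u^2 - 3*u*v + 3*v^2)) du + (6*u^2*(u + 3*v)) dv

Using F^*(f dg) = (f ∘ F) d(g ∘ F), substitute each coordinate x_i by F_i(u, v) in f_i, and replace dx_i by d F_i = (∂F_i/∂u) du + (∂F_i/∂v) dv.
  For the x component: f_1(F) = 3*u*(-u - 4*v); d F_1 = (2*u + 3*v) du + (3*u) dv
  For the y component: f_2(F) = u*(-5*u - 18*v); d F_2 = (-3*v) du + (-3*u) dv
Combining and collecting du, dv coefficients:
  coeff of du: 6*u*(-u^2 - 3*u*v + 3*v^2)
  coeff of dv: 6*u^2*(u + 3*v)
F^* omega = (6*u*(-u^2 - 3*u*v + 3*v^2)) du + (6*u^2*(u + 3*v)) dv.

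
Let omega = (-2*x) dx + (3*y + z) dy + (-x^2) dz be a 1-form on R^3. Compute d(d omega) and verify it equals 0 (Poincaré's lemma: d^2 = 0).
d(d omega) = 0

Step 1: d omega = sum_{i<j} (∂f_j/∂x_i - ∂f_i/∂x_j) dx_i ∧ dx_j:
  coeff of dx ∧ dy: 0
  coeff of dx ∧ dz: -2*x
  coeff of dy ∧ dz: -1
Step 2: Apply d again to each 2-form coefficient. The only possible 3-form in R^3 is dx ∧ dy ∧ dz, with coefficient
  ∂(coeff of dy∧dz)/∂x - ∂(coeff of dx∧dz)/∂y + ∂(coeff of dx∧dy)/∂z
  = ∂/∂x (-1) - ∂/∂y (-2*x) + ∂/∂z (0).
Each of these terms simplifies to sums of mixed partials that cancel in pairs. The result is 0 (by equality of mixed partials for smooth functions — Schwarz / Clairaut).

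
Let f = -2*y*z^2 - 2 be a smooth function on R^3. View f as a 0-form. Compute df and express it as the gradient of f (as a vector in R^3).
df = (0) dx + (-2*z^2) dy + (-4*y*z) dz; grad f = (0, -2*z^2, -4*y*z)

For a 0-form f, d f = (∂f/∂x) dx + (∂f/∂y) dy + (∂f/∂z) dz. The components of the vector representation are exactly the entries of grad f in Cartesian coordinates:
  ∂f/∂x = 0
  ∂f/∂y = -2*z^2
  ∂f/∂z = -4*y*z.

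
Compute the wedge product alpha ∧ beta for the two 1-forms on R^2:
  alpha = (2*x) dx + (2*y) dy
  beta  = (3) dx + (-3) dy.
alpha ∧ beta = (-6*x - 6*y) dx ∧ dy

Distribute the wedge, using dx_i ∧ dx_j = -dx_j ∧ dx_i and dx_i ∧ dx_i = 0. For each pair (i, j) with i < j, the coefficient of dx_i ∧ dx_j in alpha ∧ beta is (alpha_i * beta_j - alpha_j * beta_i). Collecting: alpha ∧ beta = (-6*x - 6*y) dx ∧ dy.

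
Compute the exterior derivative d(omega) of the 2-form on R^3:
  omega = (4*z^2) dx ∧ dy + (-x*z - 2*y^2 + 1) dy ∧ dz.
d(omega) = (7*z) dx ∧ dy ∧ dz

For a 2-form omega = sum_{i<j} g_{ij} dx_i ∧ dx_j, the exterior derivative is
  d(omega) = sum_{i<j} d(g_{ij}) ∧ dx_i ∧ dx_j = sum_{i<j, k} (∂g_{ij}/∂x_k) dx_k ∧ dx_i ∧ dx_j.
Expand each term, using dx_k ∧ dx_i ∧ dx_j = sgn(permutation) dx_{(a)} ∧ dx_{(b)} ∧ dx_{(c)} with (a < b < c) sorted:
  d(4*z^2) includes (∂/∂z)(4*z^2) dz = (8*z) dz, which multiplied by dx ∧ dy gives (8*z) dx ∧ dy ∧ dz
  d(-x*z - 2*y^2 + 1) includes (∂/∂x)(-x*z - 2*y^2 + 1) dx = (-z) dx, which multiplied by dy ∧ dz gives (-z) dx ∧ dy ∧ dz
Collecting like 3-forms: d(omega) = (7*z) dx ∧ dy ∧ dz.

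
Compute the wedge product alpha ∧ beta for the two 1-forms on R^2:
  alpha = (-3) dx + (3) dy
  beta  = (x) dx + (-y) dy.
alpha ∧ beta = (-3*x + 3*y) dx ∧ dy

Distribute the wedge, using dx_i ∧ dx_j = -dx_j ∧ dx_i and dx_i ∧ dx_i = 0. For each pair (i, j) with i < j, the coefficient of dx_i ∧ dx_j in alpha ∧ beta is (alpha_i * beta_j - alpha_j * beta_i). Collecting: alpha ∧ beta = (-3*x + 3*y) dx ∧ dy.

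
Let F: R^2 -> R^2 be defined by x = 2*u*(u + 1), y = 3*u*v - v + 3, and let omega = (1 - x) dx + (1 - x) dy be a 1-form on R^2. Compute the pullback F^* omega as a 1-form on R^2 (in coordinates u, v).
F^* omega = (-8*u^3 - 6*u^2*v - 12*u^2 - 6*u*v + 3*v + 2) du + (-6*u^3 - 4*u^2 + 5*u - 1) dv

Using F^*(f dg) = (f ∘ F) d(g ∘ F), substitute each coordinate x_i by F_i(u, v) in f_i, and replace dx_i by d F_i = (∂F_i/∂u) du + (∂F_i/∂v) dv.
  For the x component: f_1(F) = -2*u^2 - 2*u + 1; d F_1 = (4*u + 2) du + (0) dv
  For the y component: f_2(F) = -2*u^2 - 2*u + 1; d F_2 = (3*v) du + (3*u - 1) dv
Combining and collecting du, dv coefficients:
  coeff of du: -8*u^3 - 6*u^2*v - 12*u^2 - 6*u*v + 3*v + 2
  coeff of dv: -6*u^3 - 4*u^2 + 5*u - 1
F^* omega = (-8*u^3 - 6*u^2*v - 12*u^2 - 6*u*v + 3*v + 2) du + (-6*u^3 - 4*u^2 + 5*u - 1) dv.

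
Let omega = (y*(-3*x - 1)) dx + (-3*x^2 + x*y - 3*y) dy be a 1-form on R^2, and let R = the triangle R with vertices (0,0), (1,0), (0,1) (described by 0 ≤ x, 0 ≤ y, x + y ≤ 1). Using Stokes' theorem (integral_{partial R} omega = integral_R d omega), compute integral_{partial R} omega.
integral_(partial R) omega = 1/6

Stokes: integral_partial_R omega = integral_R d omega with d omega = (∂Q/∂x - ∂P/∂y) dx ∧ dy.
  ∂Q/∂x = -6*x + y
  ∂P/∂y = -3*x - 1
  integrand = ∂Q/∂x - ∂P/∂y = -3*x + y + 1.
Integrating over R: integral_0^1 integral_0^{1-x} (-3*x + y + 1) dy dx = 1/6.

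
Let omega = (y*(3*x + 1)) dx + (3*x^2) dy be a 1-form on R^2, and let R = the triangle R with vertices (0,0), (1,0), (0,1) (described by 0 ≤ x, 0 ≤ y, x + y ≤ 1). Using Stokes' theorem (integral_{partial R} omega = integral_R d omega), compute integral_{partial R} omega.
integral_(partial R) omega = 0

Stokes: integral_partial_R omega = integral_R d omega with d omega = (∂Q/∂x - ∂P/∂y) dx ∧ dy.
  ∂Q/∂x = 6*x
  ∂P/∂y = 3*x + 1
  integrand = ∂Q/∂x - ∂P/∂y = 3*x - 1.
Integrating over R: integral_0^1 integral_0^{1-x} (3*x - 1) dy dx = 0.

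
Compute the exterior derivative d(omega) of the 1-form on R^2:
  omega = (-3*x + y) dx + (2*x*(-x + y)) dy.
d(omega) = (-4*x + 2*y - 1) dx ∧ dy

For a 1-form omega = sum_i f_i dx_i, the exterior derivative is
  d(omega) = sum_{i < j} (∂f_j/∂x_i - ∂f_i/∂x_j) dx_i ∧ dx_j.
  coefficient of dx ∧ dy: ∂f_2/∂x - ∂f_1/∂y = ∂(2*x*(-x + y))/∂x - ∂(-3*x + y)/∂y = -4*x + 2*y - 1
Assembling: d(omega) = (-4*x + 2*y - 1) dx ∧ dy.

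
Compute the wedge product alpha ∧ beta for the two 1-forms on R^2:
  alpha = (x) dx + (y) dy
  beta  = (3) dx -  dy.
alpha ∧ beta = (-x - 3*y) dx ∧ dy

Distribute the wedge, using dx_i ∧ dx_j = -dx_j ∧ dx_i and dx_i ∧ dx_i = 0. For each pair (i, j) with i < j, the coefficient of dx_i ∧ dx_j in alpha ∧ beta is (alpha_i * beta_j - alpha_j * beta_i). Collecting: alpha ∧ beta = (-x - 3*y) dx ∧ dy.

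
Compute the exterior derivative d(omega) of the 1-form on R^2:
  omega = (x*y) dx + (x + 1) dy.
d(omega) = (1 - x) dx ∧ dy

For a 1-form omega = sum_i f_i dx_i, the exterior derivative is
  d(omega) = sum_{i < j} (∂f_j/∂x_i - ∂f_i/∂x_j) dx_i ∧ dx_j.
  coefficient of dx ∧ dy: ∂f_2/∂x - ∂f_1/∂y = ∂(x + 1)/∂x - ∂(x*y)/∂y = 1 - x
Assembling: d(omega) = (1 - x) dx ∧ dy.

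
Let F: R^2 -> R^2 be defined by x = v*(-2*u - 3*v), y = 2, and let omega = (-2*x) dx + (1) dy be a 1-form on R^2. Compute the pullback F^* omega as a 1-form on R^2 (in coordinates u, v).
F^* omega = (v^2*(-8*u - 12*v)) du + (4*v*(-2*u^2 - 9*u*v - 9*v^2)) dv

Using F^*(f dg) = (f ∘ F) d(g ∘ F), substitute each coordinate x_i by F_i(u, v) in f_i, and replace dx_i by d F_i = (∂F_i/∂u) du + (∂F_i/∂v) dv.
  For the x component: f_1(F) = 2*v*(2*u + 3*v); d F_1 = (-2*v) du + (-2*u - 6*v) dv
  For the y component: f_2(F) = 1; d F_2 = (0) du + (0) dv
Combining and collecting du, dv coefficients:
  coeff of du: v^2*(-8*u - 12*v)
  coeff of dv: 4*v*(-2*u^2 - 9*u*v - 9*v^2)
F^* omega = (v^2*(-8*u - 12*v)) du + (4*v*(-2*u^2 - 9*u*v - 9*v^2)) dv.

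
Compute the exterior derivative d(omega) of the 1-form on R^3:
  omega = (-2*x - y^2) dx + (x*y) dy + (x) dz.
d(omega) = (3*y) dx ∧ dy + (1) dx ∧ dz

For a 1-form omega = sum_i f_i dx_i, the exterior derivative is
  d(omega) = sum_{i < j} (∂f_j/∂x_i - ∂f_i/∂x_j) dx_i ∧ dx_j.
  coefficient of dx ∧ dy: ∂f_2/∂x - ∂f_1/∂y = ∂(x*y)/∂x - ∂(-2*x - y^2)/∂y = 3*y
  coefficient of dx ∧ dz: ∂f_3/∂x - ∂f_1/∂z = ∂(x)/∂x - ∂(-2*x - y^2)/∂z = 1
Assembling: d(omega) = (3*y) dx ∧ dy + (1) dx ∧ dz.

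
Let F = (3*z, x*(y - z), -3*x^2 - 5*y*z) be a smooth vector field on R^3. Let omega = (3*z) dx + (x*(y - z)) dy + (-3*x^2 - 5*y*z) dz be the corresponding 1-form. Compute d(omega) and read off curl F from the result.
d(omega) = (x - 5*z) dy ∧ dz + (6*x + 3) dz ∧ dx + (y - z) dx ∧ dy; curl F = (x - 5*z, 6*x + 3, y - z)

d omega = sum_{i<j} (∂f_j/∂x_i - ∂f_i/∂x_j) dx_i ∧ dx_j. Under the identification (dy ∧ dz, dz ∧ dx, dx ∧ dy) ↔ (e_x, e_y, e_z), the coefficients are exactly the components of curl F. Compute:
  ∂R/∂y - ∂Q/∂z = (-5*z) - (-x) = x - 5*z
  ∂P/∂z - ∂R/∂x = (3) - (-6*x) = 6*x + 3
  ∂Q/∂x - ∂P/∂y = (y - z) - (0) = y - z.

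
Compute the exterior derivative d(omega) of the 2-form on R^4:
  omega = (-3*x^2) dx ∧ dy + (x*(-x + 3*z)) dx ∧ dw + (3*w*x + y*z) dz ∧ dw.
d(omega) = (3*w - 3*x) dx ∧ dz ∧ dw + (z) dy ∧ dz ∧ dw

For a 2-form omega = sum_{i<j} g_{ij} dx_i ∧ dx_j, the exterior derivative is
  d(omega) = sum_{i<j} d(g_{ij}) ∧ dx_i ∧ dx_j = sum_{i<j, k} (∂g_{ij}/∂x_k) dx_k ∧ dx_i ∧ dx_j.
Expand each term, using dx_k ∧ dx_i ∧ dx_j = sgn(permutation) dx_{(a)} ∧ dx_{(b)} ∧ dx_{(c)} with (a < b < c) sorted:
  d(x*(-x + 3*z)) includes (∂/∂z)(x*(-x + 3*z)) dz = (3*x) dz, which multiplied by dx ∧ dw gives (-3*x) dx ∧ dz ∧ dw
  d(3*w*x + y*z) includes (∂/∂x)(3*w*x + y*z) dx = (3*w) dx, which multiplied by dz ∧ dw gives (3*w) dx ∧ dz ∧ dw
  d(3*w*x + y*z) includes (∂/∂y)(3*w*x + y*z) dy = (z) dy, which multiplied by dz ∧ dw gives (z) dy ∧ dz ∧ dw
Collecting like 3-forms: d(omega) = (3*w - 3*x) dx ∧ dz ∧ dw + (z) dy ∧ dz ∧ dw.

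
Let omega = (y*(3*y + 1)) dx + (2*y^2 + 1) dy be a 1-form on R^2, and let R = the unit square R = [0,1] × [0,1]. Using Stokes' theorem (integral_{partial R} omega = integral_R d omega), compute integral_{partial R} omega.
integral_(partial R) omega = -4

Stokes: integral_partial_R omega = integral_R d omega with d omega = (∂Q/∂x - ∂P/∂y) dx ∧ dy.
  ∂Q/∂x = 0
  ∂P/∂y = 6*y + 1
  integrand = ∂Q/∂x - ∂P/∂y = -6*y - 1.
Integrating over R: integral_0^1 integral_0^1 (-6*y - 1) dx dy = -4.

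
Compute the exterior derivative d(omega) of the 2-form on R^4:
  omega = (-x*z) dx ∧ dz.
d(omega) = 0

For a 2-form omega = sum_{i<j} g_{ij} dx_i ∧ dx_j, the exterior derivative is
  d(omega) = sum_{i<j} d(g_{ij}) ∧ dx_i ∧ dx_j = sum_{i<j, k} (∂g_{ij}/∂x_k) dx_k ∧ dx_i ∧ dx_j.
Expand each term, using dx_k ∧ dx_i ∧ dx_j = sgn(permutation) dx_{(a)} ∧ dx_{(b)} ∧ dx_{(c)} with (a < b < c) sorted:

Collecting like 3-forms: d(omega) = 0.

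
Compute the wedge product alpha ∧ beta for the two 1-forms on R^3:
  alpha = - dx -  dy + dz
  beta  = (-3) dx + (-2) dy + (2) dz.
alpha ∧ beta = (-1) dx ∧ dy + (1) dx ∧ dz

Distribute the wedge, using dx_i ∧ dx_j = -dx_j ∧ dx_i and dx_i ∧ dx_i = 0. For each pair (i, j) with i < j, the coefficient of dx_i ∧ dx_j in alpha ∧ beta is (alpha_i * beta_j - alpha_j * beta_i). Collecting: alpha ∧ beta = (-1) dx ∧ dy + (1) dx ∧ dz.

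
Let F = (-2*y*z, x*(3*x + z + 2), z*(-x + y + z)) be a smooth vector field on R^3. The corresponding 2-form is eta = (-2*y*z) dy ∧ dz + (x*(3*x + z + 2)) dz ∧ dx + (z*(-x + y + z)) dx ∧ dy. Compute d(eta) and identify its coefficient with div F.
d(eta) = (-x + y + 2*z) dx ∧ dy ∧ dz; div F = -x + y + 2*z

For a 2-form in R^3 of the form above, applying d gives a 3-form with coefficient ∂P/∂x + ∂Q/∂y + ∂R/∂z:
  ∂P/∂x = 0
  ∂Q/∂y = 0
  ∂R/∂z = -x + y + 2*z
Sum = -x + y + 2*z, which is exactly div F.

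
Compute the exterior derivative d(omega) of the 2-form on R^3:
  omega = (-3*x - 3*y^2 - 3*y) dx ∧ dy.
d(omega) = 0

For a 2-form omega = sum_{i<j} g_{ij} dx_i ∧ dx_j, the exterior derivative is
  d(omega) = sum_{i<j} d(g_{ij}) ∧ dx_i ∧ dx_j = sum_{i<j, k} (∂g_{ij}/∂x_k) dx_k ∧ dx_i ∧ dx_j.
Expand each term, using dx_k ∧ dx_i ∧ dx_j = sgn(permutation) dx_{(a)} ∧ dx_{(b)} ∧ dx_{(c)} with (a < b < c) sorted:

Collecting like 3-forms: d(omega) = 0.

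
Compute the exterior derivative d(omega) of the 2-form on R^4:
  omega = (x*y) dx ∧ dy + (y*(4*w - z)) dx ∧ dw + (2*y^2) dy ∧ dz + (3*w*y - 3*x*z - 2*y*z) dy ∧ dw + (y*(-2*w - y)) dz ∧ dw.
d(omega) = (-4*w - 2*z) dx ∧ dy ∧ dw + (y) dx ∧ dz ∧ dw + (-2*w + 3*x) dy ∧ dz ∧ dw

For a 2-form omega = sum_{i<j} g_{ij} dx_i ∧ dx_j, the exterior derivative is
  d(omega) = sum_{i<j} d(g_{ij}) ∧ dx_i ∧ dx_j = sum_{i<j, k} (∂g_{ij}/∂x_k) dx_k ∧ dx_i ∧ dx_j.
Expand each term, using dx_k ∧ dx_i ∧ dx_j = sgn(permutation) dx_{(a)} ∧ dx_{(b)} ∧ dx_{(c)} with (a < b < c) sorted:
  d(y*(4*w - z)) includes (∂/∂y)(y*(4*w - z)) dy = (4*w - z) dy, which multiplied by dx ∧ dw gives (-4*w + z) dx ∧ dy ∧ dw
  d(y*(4*w - z)) includes (∂/∂z)(y*(4*w - z)) dz = (-y) dz, which multiplied by dx ∧ dw gives (y) dx ∧ dz ∧ dw
  d(3*w*y - 3*x*z - 2*y*z) includes (∂/∂x)(3*w*y - 3*x*z - 2*y*z) dx = (-3*z) dx, which multiplied by dy ∧ dw gives (-3*z) dx ∧ dy ∧ dw
  d(3*w*y - 3*x*z - 2*y*z) includes (∂/∂z)(3*w*y - 3*x*z - 2*y*z) dz = (-3*x - 2*y) dz, which multiplied by dy ∧ dw gives (3*x + 2*y) dy ∧ dz ∧ dw
  d(y*(-2*w - y)) includes (∂/∂y)(y*(-2*w - y)) dy = (-2*w - 2*y) dy, which multiplied by dz ∧ dw gives (-2*w - 2*y) dy ∧ dz ∧ dw
Collecting like 3-forms: d(omega) = (-4*w - 2*z) dx ∧ dy ∧ dw + (y) dx ∧ dz ∧ dw + (-2*w + 3*x) dy ∧ dz ∧ dw.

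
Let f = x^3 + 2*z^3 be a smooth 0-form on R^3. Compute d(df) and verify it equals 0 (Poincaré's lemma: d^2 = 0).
d(df) = 0

Step 1: df = sum_i (∂f/∂x_i) dx_i = (3*x^2) dx + (0) dy + (6*z^2) dz.
Step 2: Apply d again. Using the 1-form formula, the coefficient of dx ∧ dy in d(df) is ∂^2 f/∂x ∂y - ∂^2 f/∂y ∂x = (0) - (0) = 0 (equality of mixed partials for smooth f).
Similarly for dx ∧ dz and dy ∧ dz — all coefficients vanish. So d(df) = 0.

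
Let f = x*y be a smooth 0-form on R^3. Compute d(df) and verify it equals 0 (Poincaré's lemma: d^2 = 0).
d(df) = 0

Step 1: df = sum_i (∂f/∂x_i) dx_i = (y) dx + (x) dy + (0) dz.
Step 2: Apply d again. Using the 1-form formula, the coefficient of dx ∧ dy in d(df) is ∂^2 f/∂x ∂y - ∂^2 f/∂y ∂x = (1) - (1) = 0 (equality of mixed partials for smooth f).
Similarly for dx ∧ dz and dy ∧ dz — all coefficients vanish. So d(df) = 0.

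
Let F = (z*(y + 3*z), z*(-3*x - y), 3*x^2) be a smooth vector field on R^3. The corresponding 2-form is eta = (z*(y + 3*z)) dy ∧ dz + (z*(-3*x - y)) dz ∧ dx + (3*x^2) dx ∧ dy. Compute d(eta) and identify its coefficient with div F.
d(eta) = (-z) dx ∧ dy ∧ dz; div F = -z

For a 2-form in R^3 of the form above, applying d gives a 3-form with coefficient ∂P/∂x + ∂Q/∂y + ∂R/∂z:
  ∂P/∂x = 0
  ∂Q/∂y = -z
  ∂R/∂z = 0
Sum = -z, which is exactly div F.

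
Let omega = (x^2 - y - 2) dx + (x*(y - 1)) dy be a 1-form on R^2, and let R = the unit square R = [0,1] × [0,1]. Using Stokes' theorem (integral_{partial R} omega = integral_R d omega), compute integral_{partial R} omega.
integral_(partial R) omega = 1/2

Stokes: integral_partial_R omega = integral_R d omega with d omega = (∂Q/∂x - ∂P/∂y) dx ∧ dy.
  ∂Q/∂x = y - 1
  ∂P/∂y = -1
  integrand = ∂Q/∂x - ∂P/∂y = y.
Integrating over R: integral_0^1 integral_0^1 (y) dx dy = 1/2.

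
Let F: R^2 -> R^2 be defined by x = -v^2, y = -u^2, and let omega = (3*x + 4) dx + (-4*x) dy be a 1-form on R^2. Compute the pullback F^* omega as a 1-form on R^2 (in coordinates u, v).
F^* omega = (-8*u*v^2) du + (6*v^3 - 8*v) dv

Using F^*(f dg) = (f ∘ F) d(g ∘ F), substitute each coordinate x_i by F_i(u, v) in f_i, and replace dx_i by d F_i = (∂F_i/∂u) du + (∂F_i/∂v) dv.
  For the x component: f_1(F) = 4 - 3*v^2; d F_1 = (0) du + (-2*v) dv
  For the y component: f_2(F) = 4*v^2; d F_2 = (-2*u) du + (0) dv
Combining and collecting du, dv coefficients:
  coeff of du: -8*u*v^2
  coeff of dv: 6*v^3 - 8*v
F^* omega = (-8*u*v^2) du + (6*v^3 - 8*v) dv.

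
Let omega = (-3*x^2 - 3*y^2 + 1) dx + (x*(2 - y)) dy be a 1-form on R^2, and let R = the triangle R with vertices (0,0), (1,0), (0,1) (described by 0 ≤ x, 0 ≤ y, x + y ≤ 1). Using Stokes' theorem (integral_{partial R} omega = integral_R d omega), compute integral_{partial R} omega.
integral_(partial R) omega = 11/6

Stokes: integral_partial_R omega = integral_R d omega with d omega = (∂Q/∂x - ∂P/∂y) dx ∧ dy.
  ∂Q/∂x = 2 - y
  ∂P/∂y = -6*y
  integrand = ∂Q/∂x - ∂P/∂y = 5*y + 2.
Integrating over R: integral_0^1 integral_0^{1-x} (5*y + 2) dy dx = 11/6.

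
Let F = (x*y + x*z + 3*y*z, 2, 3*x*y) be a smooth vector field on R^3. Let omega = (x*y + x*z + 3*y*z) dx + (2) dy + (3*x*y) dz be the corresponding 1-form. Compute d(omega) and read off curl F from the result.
d(omega) = (3*x) dy ∧ dz + (x) dz ∧ dx + (-x - 3*z) dx ∧ dy; curl F = (3*x, x, -x - 3*z)

d omega = sum_{i<j} (∂f_j/∂x_i - ∂f_i/∂x_j) dx_i ∧ dx_j. Under the identification (dy ∧ dz, dz ∧ dx, dx ∧ dy) ↔ (e_x, e_y, e_z), the coefficients are exactly the components of curl F. Compute:
  ∂R/∂y - ∂Q/∂z = (3*x) - (0) = 3*x
  ∂P/∂z - ∂R/∂x = (x + 3*y) - (3*y) = x
  ∂Q/∂x - ∂P/∂y = (0) - (x + 3*z) = -x - 3*z.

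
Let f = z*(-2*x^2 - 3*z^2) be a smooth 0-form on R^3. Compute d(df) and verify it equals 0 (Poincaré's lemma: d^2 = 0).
d(df) = 0

Step 1: df = sum_i (∂f/∂x_i) dx_i = (-4*x*z) dx + (0) dy + (-2*x^2 - 9*z^2) dz.
Step 2: Apply d again. Using the 1-form formula, the coefficient of dx ∧ dy in d(df) is ∂^2 f/∂x ∂y - ∂^2 f/∂y ∂x = (0) - (0) = 0 (equality of mixed partials for smooth f).
Similarly for dx ∧ dz and dy ∧ dz — all coefficients vanish. So d(df) = 0.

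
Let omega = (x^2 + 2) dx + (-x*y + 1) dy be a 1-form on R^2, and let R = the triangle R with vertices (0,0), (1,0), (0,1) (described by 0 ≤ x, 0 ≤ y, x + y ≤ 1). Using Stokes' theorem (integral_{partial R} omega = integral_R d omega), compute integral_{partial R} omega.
integral_(partial R) omega = -1/6

Stokes: integral_partial_R omega = integral_R d omega with d omega = (∂Q/∂x - ∂P/∂y) dx ∧ dy.
  ∂Q/∂x = -y
  ∂P/∂y = 0
  integrand = ∂Q/∂x - ∂P/∂y = -y.
Integrating over R: integral_0^1 integral_0^{1-x} (-y) dy dx = -1/6.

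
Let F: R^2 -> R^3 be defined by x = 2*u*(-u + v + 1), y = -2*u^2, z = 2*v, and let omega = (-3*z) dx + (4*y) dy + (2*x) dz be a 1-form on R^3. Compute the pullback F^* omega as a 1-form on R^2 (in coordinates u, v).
F^* omega = (32*u^3 + 24*u*v - 12*v^2 - 12*v) du + (4*u*(-2*u - v + 2)) dv

Using F^*(f dg) = (f ∘ F) d(g ∘ F), substitute each coordinate x_i by F_i(u, v) in f_i, and replace dx_i by d F_i = (∂F_i/∂u) du + (∂F_i/∂v) dv.
  For the x component: f_1(F) = -6*v; d F_1 = (-4*u + 2*v + 2) du + (2*u) dv
  For the y component: f_2(F) = -8*u^2; d F_2 = (-4*u) du + (0) dv
  For the z component: f_3(F) = 4*u*(-u + v + 1); d F_3 = (0) du + (2) dv
Combining and collecting du, dv coefficients:
  coeff of du: 32*u^3 + 24*u*v - 12*v^2 - 12*v
  coeff of dv: 4*u*(-2*u - v + 2)
F^* omega = (32*u^3 + 24*u*v - 12*v^2 - 12*v) du + (4*u*(-2*u - v + 2)) dv.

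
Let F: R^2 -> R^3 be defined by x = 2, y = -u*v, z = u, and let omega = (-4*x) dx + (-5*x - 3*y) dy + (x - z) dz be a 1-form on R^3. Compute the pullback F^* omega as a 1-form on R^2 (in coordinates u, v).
F^* omega = (-3*u*v^2 - u + 10*v + 2) du + (u*(-3*u*v + 10)) dv

Using F^*(f dg) = (f ∘ F) d(g ∘ F), substitute each coordinate x_i by F_i(u, v) in f_i, and replace dx_i by d F_i = (∂F_i/∂u) du + (∂F_i/∂v) dv.
  For the x component: f_1(F) = -8; d F_1 = (0) du + (0) dv
  For the y component: f_2(F) = 3*u*v - 10; d F_2 = (-v) du + (-u) dv
  For the z component: f_3(F) = 2 - u; d F_3 = (1) du + (0) dv
Combining and collecting du, dv coefficients:
  coeff of du: -3*u*v^2 - u + 10*v + 2
  coeff of dv: u*(-3*u*v + 10)
F^* omega = (-3*u*v^2 - u + 10*v + 2) du + (u*(-3*u*v + 10)) dv.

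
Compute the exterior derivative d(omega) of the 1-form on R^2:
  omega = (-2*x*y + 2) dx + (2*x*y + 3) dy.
d(omega) = (2*x + 2*y) dx ∧ dy

For a 1-form omega = sum_i f_i dx_i, the exterior derivative is
  d(omega) = sum_{i < j} (∂f_j/∂x_i - ∂f_i/∂x_j) dx_i ∧ dx_j.
  coefficient of dx ∧ dy: ∂f_2/∂x - ∂f_1/∂y = ∂(2*x*y + 3)/∂x - ∂(-2*x*y + 2)/∂y = 2*x + 2*y
Assembling: d(omega) = (2*x + 2*y) dx ∧ dy.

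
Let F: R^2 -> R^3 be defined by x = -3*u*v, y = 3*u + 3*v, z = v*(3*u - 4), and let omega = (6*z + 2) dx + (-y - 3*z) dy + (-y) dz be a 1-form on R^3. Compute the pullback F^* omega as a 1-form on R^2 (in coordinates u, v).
F^* omega = (-54*u*v^2 - 36*u*v - 9*u + 63*v^2 + 21*v) du + (-54*u^2*v - 9*u^2 + 36*u*v - 3*u + 39*v) dv

Using F^*(f dg) = (f ∘ F) d(g ∘ F), substitute each coordinate x_i by F_i(u, v) in f_i, and replace dx_i by d F_i = (∂F_i/∂u) du + (∂F_i/∂v) dv.
  For the x component: f_1(F) = 18*u*v - 24*v + 2; d F_1 = (-3*v) du + (-3*u) dv
  For the y component: f_2(F) = -9*u*v - 3*u + 9*v; d F_2 = (3) du + (3) dv
  For the z component: f_3(F) = -3*u - 3*v; d F_3 = (3*v) du + (3*u - 4) dv
Combining and collecting du, dv coefficients:
  coeff of du: -54*u*v^2 - 36*u*v - 9*u + 63*v^2 + 21*v
  coeff of dv: -54*u^2*v - 9*u^2 + 36*u*v - 3*u + 39*v
F^* omega = (-54*u*v^2 - 36*u*v - 9*u + 63*v^2 + 21*v) du + (-54*u^2*v - 9*u^2 + 36*u*v - 3*u + 39*v) dv.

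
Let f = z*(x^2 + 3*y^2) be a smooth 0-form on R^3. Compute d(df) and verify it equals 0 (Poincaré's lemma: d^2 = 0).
d(df) = 0

Step 1: df = sum_i (∂f/∂x_i) dx_i = (2*x*z) dx + (6*y*z) dy + (x^2 + 3*y^2) dz.
Step 2: Apply d again. Using the 1-form formula, the coefficient of dx ∧ dy in d(df) is ∂^2 f/∂x ∂y - ∂^2 f/∂y ∂x = (0) - (0) = 0 (equality of mixed partials for smooth f).
Similarly for dx ∧ dz and dy ∧ dz — all coefficients vanish. So d(df) = 0.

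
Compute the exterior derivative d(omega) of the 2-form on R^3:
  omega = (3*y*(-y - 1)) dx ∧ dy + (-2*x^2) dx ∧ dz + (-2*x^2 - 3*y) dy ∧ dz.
d(omega) = (-4*x) dx ∧ dy ∧ dz

For a 2-form omega = sum_{i<j} g_{ij} dx_i ∧ dx_j, the exterior derivative is
  d(omega) = sum_{i<j} d(g_{ij}) ∧ dx_i ∧ dx_j = sum_{i<j, k} (∂g_{ij}/∂x_k) dx_k ∧ dx_i ∧ dx_j.
Expand each term, using dx_k ∧ dx_i ∧ dx_j = sgn(permutation) dx_{(a)} ∧ dx_{(b)} ∧ dx_{(c)} with (a < b < c) sorted:
  d(-2*x^2 - 3*y) includes (∂/∂x)(-2*x^2 - 3*y) dx = (-4*x) dx, which multiplied by dy ∧ dz gives (-4*x) dx ∧ dy ∧ dz
Collecting like 3-forms: d(omega) = (-4*x) dx ∧ dy ∧ dz.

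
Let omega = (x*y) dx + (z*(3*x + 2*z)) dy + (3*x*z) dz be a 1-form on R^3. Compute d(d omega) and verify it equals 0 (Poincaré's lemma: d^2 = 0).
d(d omega) = 0

Step 1: d omega = sum_{i<j} (∂f_j/∂x_i - ∂f_i/∂x_j) dx_i ∧ dx_j:
  coeff of dx ∧ dy: -x + 3*z
  coeff of dx ∧ dz: 3*z
  coeff of dy ∧ dz: -3*x - 4*z
Step 2: Apply d again to each 2-form coefficient. The only possible 3-form in R^3 is dx ∧ dy ∧ dz, with coefficient
  ∂(coeff of dy∧dz)/∂x - ∂(coeff of dx∧dz)/∂y + ∂(coeff of dx∧dy)/∂z
  = ∂/∂x (-3*x - 4*z) - ∂/∂y (3*z) + ∂/∂z (-x + 3*z).
Each of these terms simplifies to sums of mixed partials that cancel in pairs. The result is 0 (by equality of mixed partials for smooth functions — Schwarz / Clairaut).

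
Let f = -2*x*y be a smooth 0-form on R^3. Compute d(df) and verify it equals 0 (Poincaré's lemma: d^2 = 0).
d(df) = 0

Step 1: df = sum_i (∂f/∂x_i) dx_i = (-2*y) dx + (-2*x) dy + (0) dz.
Step 2: Apply d again. Using the 1-form formula, the coefficient of dx ∧ dy in d(df) is ∂^2 f/∂x ∂y - ∂^2 f/∂y ∂x = (-2) - (-2) = 0 (equality of mixed partials for smooth f).
Similarly for dx ∧ dz and dy ∧ dz — all coefficients vanish. So d(df) = 0.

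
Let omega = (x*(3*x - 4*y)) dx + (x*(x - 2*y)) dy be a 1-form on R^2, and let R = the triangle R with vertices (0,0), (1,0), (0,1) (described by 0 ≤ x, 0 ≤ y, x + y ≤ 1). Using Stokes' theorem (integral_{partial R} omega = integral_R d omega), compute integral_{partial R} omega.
integral_(partial R) omega = 2/3

Stokes: integral_partial_R omega = integral_R d omega with d omega = (∂Q/∂x - ∂P/∂y) dx ∧ dy.
  ∂Q/∂x = 2*x - 2*y
  ∂P/∂y = -4*x
  integrand = ∂Q/∂x - ∂P/∂y = 6*x - 2*y.
Integrating over R: integral_0^1 integral_0^{1-x} (6*x - 2*y) dy dx = 2/3.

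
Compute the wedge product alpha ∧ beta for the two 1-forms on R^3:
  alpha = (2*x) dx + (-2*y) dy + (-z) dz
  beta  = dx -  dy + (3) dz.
alpha ∧ beta = (-2*x + 2*y) dx ∧ dy + (6*x + z) dx ∧ dz + (-6*y - z) dy ∧ dz

Distribute the wedge, using dx_i ∧ dx_j = -dx_j ∧ dx_i and dx_i ∧ dx_i = 0. For each pair (i, j) with i < j, the coefficient of dx_i ∧ dx_j in alpha ∧ beta is (alpha_i * beta_j - alpha_j * beta_i). Collecting: alpha ∧ beta = (-2*x + 2*y) dx ∧ dy + (6*x + z) dx ∧ dz + (-6*y - z) dy ∧ dz.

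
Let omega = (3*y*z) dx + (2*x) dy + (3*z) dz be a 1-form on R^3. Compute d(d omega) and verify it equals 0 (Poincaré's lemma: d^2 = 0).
d(d omega) = 0

Step 1: d omega = sum_{i<j} (∂f_j/∂x_i - ∂f_i/∂x_j) dx_i ∧ dx_j:
  coeff of dx ∧ dy: 2 - 3*z
  coeff of dx ∧ dz: -3*y
  coeff of dy ∧ dz: 0
Step 2: Apply d again to each 2-form coefficient. The only possible 3-form in R^3 is dx ∧ dy ∧ dz, with coefficient
  ∂(coeff of dy∧dz)/∂x - ∂(coeff of dx∧dz)/∂y + ∂(coeff of dx∧dy)/∂z
  = ∂/∂x (0) - ∂/∂y (-3*y) + ∂/∂z (2 - 3*z).
Each of these terms simplifies to sums of mixed partials that cancel in pairs. The result is 0 (by equality of mixed partials for smooth functions — Schwarz / Clairaut).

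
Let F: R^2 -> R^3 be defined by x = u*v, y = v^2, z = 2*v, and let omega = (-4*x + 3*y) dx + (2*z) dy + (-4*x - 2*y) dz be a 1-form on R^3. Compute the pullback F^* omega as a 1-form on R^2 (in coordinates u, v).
F^* omega = (v^2*(-4*u + 3*v)) du + (v*(-4*u^2 + 3*u*v - 8*u + 4*v)) dv

Using F^*(f dg) = (f ∘ F) d(g ∘ F), substitute each coordinate x_i by F_i(u, v) in f_i, and replace dx_i by d F_i = (∂F_i/∂u) du + (∂F_i/∂v) dv.
  For the x component: f_1(F) = v*(-4*u + 3*v); d F_1 = (v) du + (u) dv
  For the y component: f_2(F) = 4*v; d F_2 = (0) du + (2*v) dv
  For the z component: f_3(F) = 2*v*(-2*u - v); d F_3 = (0) du + (2) dv
Combining and collecting du, dv coefficients:
  coeff of du: v^2*(-4*u + 3*v)
  coeff of dv: v*(-4*u^2 + 3*u*v - 8*u + 4*v)
F^* omega = (v^2*(-4*u + 3*v)) du + (v*(-4*u^2 + 3*u*v - 8*u + 4*v)) dv.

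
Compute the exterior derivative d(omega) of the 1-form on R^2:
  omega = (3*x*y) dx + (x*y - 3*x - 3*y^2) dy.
d(omega) = (-3*x + y - 3) dx ∧ dy

For a 1-form omega = sum_i f_i dx_i, the exterior derivative is
  d(omega) = sum_{i < j} (∂f_j/∂x_i - ∂f_i/∂x_j) dx_i ∧ dx_j.
  coefficient of dx ∧ dy: ∂f_2/∂x - ∂f_1/∂y = ∂(x*y - 3*x - 3*y^2)/∂x - ∂(3*x*y)/∂y = -3*x + y - 3
Assembling: d(omega) = (-3*x + y - 3) dx ∧ dy.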